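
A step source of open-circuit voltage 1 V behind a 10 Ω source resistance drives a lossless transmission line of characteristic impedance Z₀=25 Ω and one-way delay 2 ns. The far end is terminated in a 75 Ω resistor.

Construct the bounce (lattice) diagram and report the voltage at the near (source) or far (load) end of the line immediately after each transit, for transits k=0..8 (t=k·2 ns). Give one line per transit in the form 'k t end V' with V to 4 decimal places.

0 0 source 0.7143
1 2 load 1.0714
2 4 source 0.9184
3 6 load 0.8418
4 8 source 0.8746
5 10 load 0.8910
6 12 source 0.8840
7 14 load 0.8805
8 16 source 0.8820

Γ_L=0.500000, Γ_S=-0.428571; launch V₁=1·25/35=0.714286
k=0 src: V=0.7143
k=1 load: inc=0.714286, refl=0.714286·0.500000=0.3571; V=0.000000+0.714286+0.357143=1.0714
k=2 src: inc=0.357143, refl=0.357143·-0.428571=-0.1531; V=0.714286+0.357143+-0.153061=0.9184
k=3 load: inc=-0.153061, refl=-0.153061·0.500000=-0.0765; V=1.071429+-0.153061+-0.076531=0.8418
k=4 src: inc=-0.076531, refl=-0.076531·-0.428571=0.0328; V=0.918367+-0.076531+0.032799=0.8746
k=5 load: inc=0.032799, refl=0.032799·0.500000=0.0164; V=0.841837+0.032799+0.016399=0.8910
k=6 src: inc=0.016399, refl=0.016399·-0.428571=-0.0070; V=0.874636+0.016399+-0.007028=0.8840
k=7 load: inc=-0.007028, refl=-0.007028·0.500000=-0.0035; V=0.891035+-0.007028+-0.003514=0.8805
k=8 src: inc=-0.003514, refl=-0.003514·-0.428571=0.0015; V=0.884007+-0.003514+0.001506=0.8820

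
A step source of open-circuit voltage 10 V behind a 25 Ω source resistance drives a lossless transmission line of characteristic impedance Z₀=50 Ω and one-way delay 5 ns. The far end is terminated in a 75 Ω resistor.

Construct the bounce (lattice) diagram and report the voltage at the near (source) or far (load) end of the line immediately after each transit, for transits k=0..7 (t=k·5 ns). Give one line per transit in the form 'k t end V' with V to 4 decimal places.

Γ_L=0.200000, Γ_S=-0.333333; launch V₁=10·50/75=6.666667
k=0 src: V=6.6667
k=1 load: inc=6.666667, refl=6.666667·0.200000=1.3333; V=0.000000+6.666667+1.333333=8.0000
k=2 src: inc=1.333333, refl=1.333333·-0.333333=-0.4444; V=6.666667+1.333333+-0.444444=7.5556
k=3 load: inc=-0.444444, refl=-0.444444·0.200000=-0.0889; V=8.000000+-0.444444+-0.088889=7.4667
k=4 src: inc=-0.088889, refl=-0.088889·-0.333333=0.0296; V=7.555556+-0.088889+0.029630=7.4963
k=5 load: inc=0.029630, refl=0.029630·0.200000=0.0059; V=7.466667+0.029630+0.005926=7.5022
k=6 src: inc=0.005926, refl=0.005926·-0.333333=-0.0020; V=7.496296+0.005926+-0.001975=7.5002
k=7 load: inc=-0.001975, refl=-0.001975·0.200000=-0.0004; V=7.502222+-0.001975+-0.000395=7.4999

0 0 source 6.6667
1 5 load 8.0000
2 10 source 7.5556
3 15 load 7.4667
4 20 source 7.4963
5 25 load 7.5022
6 30 source 7.5002
7 35 load 7.4999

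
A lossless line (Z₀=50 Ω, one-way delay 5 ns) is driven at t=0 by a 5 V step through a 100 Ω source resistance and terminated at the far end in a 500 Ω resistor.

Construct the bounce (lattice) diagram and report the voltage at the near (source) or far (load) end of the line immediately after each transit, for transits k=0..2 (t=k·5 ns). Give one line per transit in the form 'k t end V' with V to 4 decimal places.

0 0 source 1.6667
1 5 load 3.0303
2 10 source 3.4848

Γ_L=0.818182, Γ_S=0.333333; launch V₁=5·50/150=1.666667
k=0 src: V=1.6667
k=1 load: inc=1.666667, refl=1.666667·0.818182=1.3636; V=0.000000+1.666667+1.363636=3.0303
k=2 src: inc=1.363636, refl=1.363636·0.333333=0.4545; V=1.666667+1.363636+0.454545=3.4848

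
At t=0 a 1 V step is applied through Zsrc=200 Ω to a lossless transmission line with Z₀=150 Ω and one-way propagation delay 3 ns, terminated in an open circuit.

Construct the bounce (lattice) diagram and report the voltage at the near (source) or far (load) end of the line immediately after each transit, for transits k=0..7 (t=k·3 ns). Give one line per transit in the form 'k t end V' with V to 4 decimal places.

0 0 source 0.4286
1 3 load 0.8571
2 6 source 0.9184
3 9 load 0.9796
4 12 source 0.9883
5 15 load 0.9971
6 18 source 0.9983
7 21 load 0.9996

Γ_L=1.000000, Γ_S=0.142857; launch V₁=1·150/350=0.428571
k=0 src: V=0.4286
k=1 load: inc=0.428571, refl=0.428571·1.000000=0.4286; V=0.000000+0.428571+0.428571=0.8571
k=2 src: inc=0.428571, refl=0.428571·0.142857=0.0612; V=0.428571+0.428571+0.061224=0.9184
k=3 load: inc=0.061224, refl=0.061224·1.000000=0.0612; V=0.857143+0.061224+0.061224=0.9796
k=4 src: inc=0.061224, refl=0.061224·0.142857=0.0087; V=0.918367+0.061224+0.008746=0.9883
k=5 load: inc=0.008746, refl=0.008746·1.000000=0.0087; V=0.979592+0.008746+0.008746=0.9971
k=6 src: inc=0.008746, refl=0.008746·0.142857=0.0012; V=0.988338+0.008746+0.001249=0.9983
k=7 load: inc=0.001249, refl=0.001249·1.000000=0.0012; V=0.997085+0.001249+0.001249=0.9996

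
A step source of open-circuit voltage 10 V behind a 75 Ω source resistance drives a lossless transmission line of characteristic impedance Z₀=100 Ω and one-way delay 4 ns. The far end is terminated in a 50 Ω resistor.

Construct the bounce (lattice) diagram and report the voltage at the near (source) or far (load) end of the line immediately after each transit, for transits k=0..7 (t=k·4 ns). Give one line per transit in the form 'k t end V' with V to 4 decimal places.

0 0 source 5.7143
1 4 load 3.8095
2 8 source 4.0816
3 12 load 3.9909
4 16 source 4.0039
5 20 load 3.9996
6 24 source 4.0002
7 28 load 4.0000

Γ_L=-0.333333, Γ_S=-0.142857; launch V₁=10·100/175=5.714286
k=0 src: V=5.7143
k=1 load: inc=5.714286, refl=5.714286·-0.333333=-1.9048; V=0.000000+5.714286+-1.904762=3.8095
k=2 src: inc=-1.904762, refl=-1.904762·-0.142857=0.2721; V=5.714286+-1.904762+0.272109=4.0816
k=3 load: inc=0.272109, refl=0.272109·-0.333333=-0.0907; V=3.809524+0.272109+-0.090703=3.9909
k=4 src: inc=-0.090703, refl=-0.090703·-0.142857=0.0130; V=4.081633+-0.090703+0.012958=4.0039
k=5 load: inc=0.012958, refl=0.012958·-0.333333=-0.0043; V=3.990930+0.012958+-0.004319=3.9996
k=6 src: inc=-0.004319, refl=-0.004319·-0.142857=0.0006; V=4.003887+-0.004319+0.000617=4.0002
k=7 load: inc=0.000617, refl=0.000617·-0.333333=-0.0002; V=3.999568+0.000617+-0.000206=4.0000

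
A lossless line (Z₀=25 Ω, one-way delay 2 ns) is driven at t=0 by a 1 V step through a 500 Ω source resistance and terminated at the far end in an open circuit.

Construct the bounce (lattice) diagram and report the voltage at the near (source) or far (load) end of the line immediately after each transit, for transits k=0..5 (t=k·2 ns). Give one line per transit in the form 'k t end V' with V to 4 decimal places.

0 0 source 0.0476
1 2 load 0.0952
2 4 source 0.1383
3 6 load 0.1814
4 8 source 0.2204
5 10 load 0.2594

Γ_L=1.000000, Γ_S=0.904762; launch V₁=1·25/525=0.047619
k=0 src: V=0.0476
k=1 load: inc=0.047619, refl=0.047619·1.000000=0.0476; V=0.000000+0.047619+0.047619=0.0952
k=2 src: inc=0.047619, refl=0.047619·0.904762=0.0431; V=0.047619+0.047619+0.043084=0.1383
k=3 load: inc=0.043084, refl=0.043084·1.000000=0.0431; V=0.095238+0.043084+0.043084=0.1814
k=4 src: inc=0.043084, refl=0.043084·0.904762=0.0390; V=0.138322+0.043084+0.038981=0.2204
k=5 load: inc=0.038981, refl=0.038981·1.000000=0.0390; V=0.181406+0.038981+0.038981=0.2594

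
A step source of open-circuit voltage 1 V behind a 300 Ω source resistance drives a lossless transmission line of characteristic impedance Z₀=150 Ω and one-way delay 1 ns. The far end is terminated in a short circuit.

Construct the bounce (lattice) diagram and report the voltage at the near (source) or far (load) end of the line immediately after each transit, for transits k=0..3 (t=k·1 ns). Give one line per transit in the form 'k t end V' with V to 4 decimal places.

0 0 source 0.3333
1 1 load 0.0000
2 2 source -0.1111
3 3 load 0.0000

Γ_L=-1.000000, Γ_S=0.333333; launch V₁=1·150/450=0.333333
k=0 src: V=0.3333
k=1 load: inc=0.333333, refl=0.333333·-1.000000=-0.3333; V=0.000000+0.333333+-0.333333=0.0000
k=2 src: inc=-0.333333, refl=-0.333333·0.333333=-0.1111; V=0.333333+-0.333333+-0.111111=-0.1111
k=3 load: inc=-0.111111, refl=-0.111111·-1.000000=0.1111; V=0.000000+-0.111111+0.111111=0.0000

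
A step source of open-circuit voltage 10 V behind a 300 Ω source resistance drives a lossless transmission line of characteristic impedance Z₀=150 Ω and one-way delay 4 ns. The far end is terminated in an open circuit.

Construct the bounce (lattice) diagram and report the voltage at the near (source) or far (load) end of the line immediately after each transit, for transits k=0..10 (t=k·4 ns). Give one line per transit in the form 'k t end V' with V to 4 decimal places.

Γ_L=1.000000, Γ_S=0.333333; launch V₁=10·150/450=3.333333
k=0 src: V=3.3333
k=1 load: inc=3.333333, refl=3.333333·1.000000=3.3333; V=0.000000+3.333333+3.333333=6.6667
k=2 src: inc=3.333333, refl=3.333333·0.333333=1.1111; V=3.333333+3.333333+1.111111=7.7778
k=3 load: inc=1.111111, refl=1.111111·1.000000=1.1111; V=6.666667+1.111111+1.111111=8.8889
k=4 src: inc=1.111111, refl=1.111111·0.333333=0.3704; V=7.777778+1.111111+0.370370=9.2593
k=5 load: inc=0.370370, refl=0.370370·1.000000=0.3704; V=8.888889+0.370370+0.370370=9.6296
k=6 src: inc=0.370370, refl=0.370370·0.333333=0.1235; V=9.259259+0.370370+0.123457=9.7531
k=7 load: inc=0.123457, refl=0.123457·1.000000=0.1235; V=9.629630+0.123457+0.123457=9.8765
k=8 src: inc=0.123457, refl=0.123457·0.333333=0.0412; V=9.753086+0.123457+0.041152=9.9177
k=9 load: inc=0.041152, refl=0.041152·1.000000=0.0412; V=9.876543+0.041152+0.041152=9.9588
k=10 src: inc=0.041152, refl=0.041152·0.333333=0.0137; V=9.917695+0.041152+0.013717=9.9726

0 0 source 3.3333
1 4 load 6.6667
2 8 source 7.7778
3 12 load 8.8889
4 16 source 9.2593
5 20 load 9.6296
6 24 source 9.7531
7 28 load 9.8765
8 32 source 9.9177
9 36 load 9.9588
10 40 source 9.9726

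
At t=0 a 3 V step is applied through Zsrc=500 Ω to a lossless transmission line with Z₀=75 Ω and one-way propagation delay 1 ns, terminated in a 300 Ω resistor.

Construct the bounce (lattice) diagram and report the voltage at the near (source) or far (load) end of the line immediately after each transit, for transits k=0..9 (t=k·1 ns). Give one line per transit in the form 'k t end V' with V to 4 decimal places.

0 0 source 0.3913
1 1 load 0.6261
2 2 source 0.7996
3 3 load 0.9037
4 4 source 0.9807
5 5 load 1.0269
6 6 source 1.0610
7 7 load 1.0815
8 8 source 1.0966
9 9 load 1.1057

Γ_L=0.600000, Γ_S=0.739130; launch V₁=3·75/575=0.391304
k=0 src: V=0.3913
k=1 load: inc=0.391304, refl=0.391304·0.600000=0.2348; V=0.000000+0.391304+0.234783=0.6261
k=2 src: inc=0.234783, refl=0.234783·0.739130=0.1735; V=0.391304+0.234783+0.173535=0.7996
k=3 load: inc=0.173535, refl=0.173535·0.600000=0.1041; V=0.626087+0.173535+0.104121=0.9037
k=4 src: inc=0.104121, refl=0.104121·0.739130=0.0770; V=0.799622+0.104121+0.076959=0.9807
k=5 load: inc=0.076959, refl=0.076959·0.600000=0.0462; V=0.903743+0.076959+0.046175=1.0269
k=6 src: inc=0.046175, refl=0.046175·0.739130=0.0341; V=0.980702+0.046175+0.034130=1.0610
k=7 load: inc=0.034130, refl=0.034130·0.600000=0.0205; V=1.026877+0.034130+0.020478=1.0815
k=8 src: inc=0.020478, refl=0.020478·0.739130=0.0151; V=1.061007+0.020478+0.015136=1.0966
k=9 load: inc=0.015136, refl=0.015136·0.600000=0.0091; V=1.081485+0.015136+0.009081=1.1057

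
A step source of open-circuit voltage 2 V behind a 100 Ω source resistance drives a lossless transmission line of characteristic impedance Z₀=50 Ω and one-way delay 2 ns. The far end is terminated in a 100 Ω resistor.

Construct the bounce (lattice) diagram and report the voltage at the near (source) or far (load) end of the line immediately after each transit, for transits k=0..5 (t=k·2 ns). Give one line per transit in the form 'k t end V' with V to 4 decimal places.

0 0 source 0.6667
1 2 load 0.8889
2 4 source 0.9630
3 6 load 0.9877
4 8 source 0.9959
5 10 load 0.9986

Γ_L=0.333333, Γ_S=0.333333; launch V₁=2·50/150=0.666667
k=0 src: V=0.6667
k=1 load: inc=0.666667, refl=0.666667·0.333333=0.2222; V=0.000000+0.666667+0.222222=0.8889
k=2 src: inc=0.222222, refl=0.222222·0.333333=0.0741; V=0.666667+0.222222+0.074074=0.9630
k=3 load: inc=0.074074, refl=0.074074·0.333333=0.0247; V=0.888889+0.074074+0.024691=0.9877
k=4 src: inc=0.024691, refl=0.024691·0.333333=0.0082; V=0.962963+0.024691+0.008230=0.9959
k=5 load: inc=0.008230, refl=0.008230·0.333333=0.0027; V=0.987654+0.008230+0.002743=0.9986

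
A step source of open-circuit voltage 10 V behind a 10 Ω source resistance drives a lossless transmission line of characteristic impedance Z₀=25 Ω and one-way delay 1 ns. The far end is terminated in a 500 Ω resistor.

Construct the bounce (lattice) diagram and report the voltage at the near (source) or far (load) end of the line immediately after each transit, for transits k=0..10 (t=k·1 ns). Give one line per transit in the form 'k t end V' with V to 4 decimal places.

0 0 source 7.1429
1 1 load 13.6054
2 2 source 10.8358
3 3 load 8.3299
4 4 source 9.4038
5 5 load 10.3755
6 6 source 9.9591
7 7 load 9.5823
8 8 source 9.7438
9 9 load 9.8899
10 10 source 9.8272

Γ_L=0.904762, Γ_S=-0.428571; launch V₁=10·25/35=7.142857
k=0 src: V=7.1429
k=1 load: inc=7.142857, refl=7.142857·0.904762=6.4626; V=0.000000+7.142857+6.462585=13.6054
k=2 src: inc=6.462585, refl=6.462585·-0.428571=-2.7697; V=7.142857+6.462585+-2.769679=10.8358
k=3 load: inc=-2.769679, refl=-2.769679·0.904762=-2.5059; V=13.605442+-2.769679+-2.505900=8.3299
k=4 src: inc=-2.505900, refl=-2.505900·-0.428571=1.0740; V=10.835763+-2.505900+1.073957=9.4038
k=5 load: inc=1.073957, refl=1.073957·0.904762=0.9717; V=8.329863+1.073957+0.971676=10.3755
k=6 src: inc=0.971676, refl=0.971676·-0.428571=-0.4164; V=9.403820+0.971676+-0.416432=9.9591
k=7 load: inc=-0.416432, refl=-0.416432·0.904762=-0.3768; V=10.375495+-0.416432+-0.376772=9.5823
k=8 src: inc=-0.376772, refl=-0.376772·-0.428571=0.1615; V=9.959063+-0.376772+0.161474=9.7438
k=9 load: inc=0.161474, refl=0.161474·0.904762=0.1461; V=9.582291+0.161474+0.146095=9.8899
k=10 src: inc=0.146095, refl=0.146095·-0.428571=-0.0626; V=9.743765+0.146095+-0.062612=9.8272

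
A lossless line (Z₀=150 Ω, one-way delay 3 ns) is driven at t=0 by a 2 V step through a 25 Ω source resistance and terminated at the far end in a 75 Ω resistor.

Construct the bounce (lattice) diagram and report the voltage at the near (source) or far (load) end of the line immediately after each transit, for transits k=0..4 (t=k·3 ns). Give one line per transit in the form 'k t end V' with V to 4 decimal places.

Γ_L=-0.333333, Γ_S=-0.714286; launch V₁=2·150/175=1.714286
k=0 src: V=1.7143
k=1 load: inc=1.714286, refl=1.714286·-0.333333=-0.5714; V=0.000000+1.714286+-0.571429=1.1429
k=2 src: inc=-0.571429, refl=-0.571429·-0.714286=0.4082; V=1.714286+-0.571429+0.408163=1.5510
k=3 load: inc=0.408163, refl=0.408163·-0.333333=-0.1361; V=1.142857+0.408163+-0.136054=1.4150
k=4 src: inc=-0.136054, refl=-0.136054·-0.714286=0.0972; V=1.551020+-0.136054+0.097182=1.5121

0 0 source 1.7143
1 3 load 1.1429
2 6 source 1.5510
3 9 load 1.4150
4 12 source 1.5121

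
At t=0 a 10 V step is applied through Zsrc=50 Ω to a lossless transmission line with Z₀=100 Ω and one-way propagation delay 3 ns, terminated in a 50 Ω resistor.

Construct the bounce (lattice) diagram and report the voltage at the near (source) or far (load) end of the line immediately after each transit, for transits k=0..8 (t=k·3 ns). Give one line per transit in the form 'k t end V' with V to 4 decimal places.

0 0 source 6.6667
1 3 load 4.4444
2 6 source 5.1852
3 9 load 4.9383
4 12 source 5.0206
5 15 load 4.9931
6 18 source 5.0023
7 21 load 4.9992
8 24 source 5.0003

Γ_L=-0.333333, Γ_S=-0.333333; launch V₁=10·100/150=6.666667
k=0 src: V=6.6667
k=1 load: inc=6.666667, refl=6.666667·-0.333333=-2.2222; V=0.000000+6.666667+-2.222222=4.4444
k=2 src: inc=-2.222222, refl=-2.222222·-0.333333=0.7407; V=6.666667+-2.222222+0.740741=5.1852
k=3 load: inc=0.740741, refl=0.740741·-0.333333=-0.2469; V=4.444444+0.740741+-0.246914=4.9383
k=4 src: inc=-0.246914, refl=-0.246914·-0.333333=0.0823; V=5.185185+-0.246914+0.082305=5.0206
k=5 load: inc=0.082305, refl=0.082305·-0.333333=-0.0274; V=4.938272+0.082305+-0.027435=4.9931
k=6 src: inc=-0.027435, refl=-0.027435·-0.333333=0.0091; V=5.020576+-0.027435+0.009145=5.0023
k=7 load: inc=0.009145, refl=0.009145·-0.333333=-0.0030; V=4.993141+0.009145+-0.003048=4.9992
k=8 src: inc=-0.003048, refl=-0.003048·-0.333333=0.0010; V=5.002286+-0.003048+0.001016=5.0003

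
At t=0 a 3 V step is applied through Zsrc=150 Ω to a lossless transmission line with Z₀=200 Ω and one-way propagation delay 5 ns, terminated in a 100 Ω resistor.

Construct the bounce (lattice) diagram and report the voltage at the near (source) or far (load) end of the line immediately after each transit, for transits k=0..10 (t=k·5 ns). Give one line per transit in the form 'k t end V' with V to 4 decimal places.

Γ_L=-0.333333, Γ_S=-0.142857; launch V₁=3·200/350=1.714286
k=0 src: V=1.7143
k=1 load: inc=1.714286, refl=1.714286·-0.333333=-0.5714; V=0.000000+1.714286+-0.571429=1.1429
k=2 src: inc=-0.571429, refl=-0.571429·-0.142857=0.0816; V=1.714286+-0.571429+0.081633=1.2245
k=3 load: inc=0.081633, refl=0.081633·-0.333333=-0.0272; V=1.142857+0.081633+-0.027211=1.1973
k=4 src: inc=-0.027211, refl=-0.027211·-0.142857=0.0039; V=1.224490+-0.027211+0.003887=1.2012
k=5 load: inc=0.003887, refl=0.003887·-0.333333=-0.0013; V=1.197279+0.003887+-0.001296=1.1999
k=6 src: inc=-0.001296, refl=-0.001296·-0.142857=0.0002; V=1.201166+-0.001296+0.000185=1.2001
k=7 load: inc=0.000185, refl=0.000185·-0.333333=-0.0001; V=1.199870+0.000185+-0.000062=1.2000
k=8 src: inc=-0.000062, refl=-0.000062·-0.142857=0.0000; V=1.200056+-0.000062+0.000009=1.2000
k=9 load: inc=0.000009, refl=0.000009·-0.333333=-0.0000; V=1.199994+0.000009+-0.000003=1.2000
k=10 src: inc=-0.000003, refl=-0.000003·-0.142857=0.0000; V=1.200003+-0.000003+0.000000=1.2000

0 0 source 1.7143
1 5 load 1.1429
2 10 source 1.2245
3 15 load 1.1973
4 20 source 1.2012
5 25 load 1.1999
6 30 source 1.2001
7 35 load 1.2000
8 40 source 1.2000
9 45 load 1.2000
10 50 source 1.2000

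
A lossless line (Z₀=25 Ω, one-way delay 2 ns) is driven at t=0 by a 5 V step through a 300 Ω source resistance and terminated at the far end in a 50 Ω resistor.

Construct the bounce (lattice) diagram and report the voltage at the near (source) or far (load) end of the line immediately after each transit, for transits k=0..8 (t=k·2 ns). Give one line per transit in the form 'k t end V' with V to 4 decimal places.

Γ_L=0.333333, Γ_S=0.846154; launch V₁=5·25/325=0.384615
k=0 src: V=0.3846
k=1 load: inc=0.384615, refl=0.384615·0.333333=0.1282; V=0.000000+0.384615+0.128205=0.5128
k=2 src: inc=0.128205, refl=0.128205·0.846154=0.1085; V=0.384615+0.128205+0.108481=0.6213
k=3 load: inc=0.108481, refl=0.108481·0.333333=0.0362; V=0.512821+0.108481+0.036160=0.6575
k=4 src: inc=0.036160, refl=0.036160·0.846154=0.0306; V=0.621302+0.036160+0.030597=0.6881
k=5 load: inc=0.030597, refl=0.030597·0.333333=0.0102; V=0.657462+0.030597+0.010199=0.6983
k=6 src: inc=0.010199, refl=0.010199·0.846154=0.0086; V=0.688059+0.010199+0.008630=0.7069
k=7 load: inc=0.008630, refl=0.008630·0.333333=0.0029; V=0.698259+0.008630+0.002877=0.7098
k=8 src: inc=0.002877, refl=0.002877·0.846154=0.0024; V=0.706889+0.002877+0.002434=0.7122

0 0 source 0.3846
1 2 load 0.5128
2 4 source 0.6213
3 6 load 0.6575
4 8 source 0.6881
5 10 load 0.6983
6 12 source 0.7069
7 14 load 0.7098
8 16 source 0.7122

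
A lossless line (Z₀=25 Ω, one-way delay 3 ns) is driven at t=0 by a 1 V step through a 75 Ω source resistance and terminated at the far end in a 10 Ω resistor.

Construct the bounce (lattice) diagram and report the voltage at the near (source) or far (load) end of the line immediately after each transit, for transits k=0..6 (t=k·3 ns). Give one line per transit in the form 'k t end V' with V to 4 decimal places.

Γ_L=-0.428571, Γ_S=0.500000; launch V₁=1·25/100=0.250000
k=0 src: V=0.2500
k=1 load: inc=0.250000, refl=0.250000·-0.428571=-0.1071; V=0.000000+0.250000+-0.107143=0.1429
k=2 src: inc=-0.107143, refl=-0.107143·0.500000=-0.0536; V=0.250000+-0.107143+-0.053571=0.0893
k=3 load: inc=-0.053571, refl=-0.053571·-0.428571=0.0230; V=0.142857+-0.053571+0.022959=0.1122
k=4 src: inc=0.022959, refl=0.022959·0.500000=0.0115; V=0.089286+0.022959+0.011480=0.1237
k=5 load: inc=0.011480, refl=0.011480·-0.428571=-0.0049; V=0.112245+0.011480+-0.004920=0.1188
k=6 src: inc=-0.004920, refl=-0.004920·0.500000=-0.0025; V=0.123724+-0.004920+-0.002460=0.1163

0 0 source 0.2500
1 3 load 0.1429
2 6 source 0.0893
3 9 load 0.1122
4 12 source 0.1237
5 15 load 0.1188
6 18 source 0.1163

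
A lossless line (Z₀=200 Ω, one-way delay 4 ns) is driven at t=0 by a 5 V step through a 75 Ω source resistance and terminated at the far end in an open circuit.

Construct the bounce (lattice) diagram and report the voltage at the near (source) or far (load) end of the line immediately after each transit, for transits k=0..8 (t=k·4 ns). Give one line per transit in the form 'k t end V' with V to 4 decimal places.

0 0 source 3.6364
1 4 load 7.2727
2 8 source 5.6198
3 12 load 3.9669
4 16 source 4.7183
5 20 load 5.4696
6 24 source 5.1281
7 28 load 4.7866
8 32 source 4.9418

Γ_L=1.000000, Γ_S=-0.454545; launch V₁=5·200/275=3.636364
k=0 src: V=3.6364
k=1 load: inc=3.636364, refl=3.636364·1.000000=3.6364; V=0.000000+3.636364+3.636364=7.2727
k=2 src: inc=3.636364, refl=3.636364·-0.454545=-1.6529; V=3.636364+3.636364+-1.652893=5.6198
k=3 load: inc=-1.652893, refl=-1.652893·1.000000=-1.6529; V=7.272727+-1.652893+-1.652893=3.9669
k=4 src: inc=-1.652893, refl=-1.652893·-0.454545=0.7513; V=5.619835+-1.652893+0.751315=4.7183
k=5 load: inc=0.751315, refl=0.751315·1.000000=0.7513; V=3.966942+0.751315+0.751315=5.4696
k=6 src: inc=0.751315, refl=0.751315·-0.454545=-0.3415; V=4.718257+0.751315+-0.341507=5.1281
k=7 load: inc=-0.341507, refl=-0.341507·1.000000=-0.3415; V=5.469572+-0.341507+-0.341507=4.7866
k=8 src: inc=-0.341507, refl=-0.341507·-0.454545=0.1552; V=5.128065+-0.341507+0.155230=4.9418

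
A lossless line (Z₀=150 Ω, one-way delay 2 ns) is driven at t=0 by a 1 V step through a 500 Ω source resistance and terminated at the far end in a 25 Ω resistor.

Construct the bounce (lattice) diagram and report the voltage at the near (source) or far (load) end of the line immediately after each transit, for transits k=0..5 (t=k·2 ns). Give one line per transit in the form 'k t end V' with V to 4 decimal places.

Γ_L=-0.714286, Γ_S=0.538462; launch V₁=1·150/650=0.230769
k=0 src: V=0.2308
k=1 load: inc=0.230769, refl=0.230769·-0.714286=-0.1648; V=0.000000+0.230769+-0.164835=0.0659
k=2 src: inc=-0.164835, refl=-0.164835·0.538462=-0.0888; V=0.230769+-0.164835+-0.088757=-0.0228
k=3 load: inc=-0.088757, refl=-0.088757·-0.714286=0.0634; V=0.065934+-0.088757+0.063398=0.0406
k=4 src: inc=0.063398, refl=0.063398·0.538462=0.0341; V=-0.022823+0.063398+0.034137=0.0747
k=5 load: inc=0.034137, refl=0.034137·-0.714286=-0.0244; V=0.040575+0.034137+-0.024384=0.0503

0 0 source 0.2308
1 2 load 0.0659
2 4 source -0.0228
3 6 load 0.0406
4 8 source 0.0747
5 10 load 0.0503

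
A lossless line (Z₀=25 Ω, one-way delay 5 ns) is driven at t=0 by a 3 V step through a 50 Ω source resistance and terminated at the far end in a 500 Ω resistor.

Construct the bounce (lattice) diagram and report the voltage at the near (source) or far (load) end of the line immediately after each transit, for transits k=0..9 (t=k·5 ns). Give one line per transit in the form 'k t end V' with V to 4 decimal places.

0 0 source 1.0000
1 5 load 1.9048
2 10 source 2.2063
3 15 load 2.4792
4 20 source 2.5702
5 25 load 2.6525
6 30 source 2.6799
7 35 load 2.7047
8 40 source 2.7130
9 45 load 2.7205

Γ_L=0.904762, Γ_S=0.333333; launch V₁=3·25/75=1.000000
k=0 src: V=1.0000
k=1 load: inc=1.000000, refl=1.000000·0.904762=0.9048; V=0.000000+1.000000+0.904762=1.9048
k=2 src: inc=0.904762, refl=0.904762·0.333333=0.3016; V=1.000000+0.904762+0.301587=2.2063
k=3 load: inc=0.301587, refl=0.301587·0.904762=0.2729; V=1.904762+0.301587+0.272865=2.4792
k=4 src: inc=0.272865, refl=0.272865·0.333333=0.0910; V=2.206349+0.272865+0.090955=2.5702
k=5 load: inc=0.090955, refl=0.090955·0.904762=0.0823; V=2.479214+0.090955+0.082293=2.6525
k=6 src: inc=0.082293, refl=0.082293·0.333333=0.0274; V=2.570169+0.082293+0.027431=2.6799
k=7 load: inc=0.027431, refl=0.027431·0.904762=0.0248; V=2.652461+0.027431+0.024818=2.7047
k=8 src: inc=0.024818, refl=0.024818·0.333333=0.0083; V=2.679892+0.024818+0.008273=2.7130
k=9 load: inc=0.008273, refl=0.008273·0.904762=0.0075; V=2.704711+0.008273+0.007485=2.7205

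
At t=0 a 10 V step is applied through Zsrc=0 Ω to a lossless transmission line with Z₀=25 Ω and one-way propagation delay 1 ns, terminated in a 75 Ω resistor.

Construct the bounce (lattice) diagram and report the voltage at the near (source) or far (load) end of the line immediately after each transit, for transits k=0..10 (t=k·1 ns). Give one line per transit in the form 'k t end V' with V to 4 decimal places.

Γ_L=0.500000, Γ_S=-1.000000; launch V₁=10·25/25=10.000000
k=0 src: V=10.0000
k=1 load: inc=10.000000, refl=10.000000·0.500000=5.0000; V=0.000000+10.000000+5.000000=15.0000
k=2 src: inc=5.000000, refl=5.000000·-1.000000=-5.0000; V=10.000000+5.000000+-5.000000=10.0000
k=3 load: inc=-5.000000, refl=-5.000000·0.500000=-2.5000; V=15.000000+-5.000000+-2.500000=7.5000
k=4 src: inc=-2.500000, refl=-2.500000·-1.000000=2.5000; V=10.000000+-2.500000+2.500000=10.0000
k=5 load: inc=2.500000, refl=2.500000·0.500000=1.2500; V=7.500000+2.500000+1.250000=11.2500
k=6 src: inc=1.250000, refl=1.250000·-1.000000=-1.2500; V=10.000000+1.250000+-1.250000=10.0000
k=7 load: inc=-1.250000, refl=-1.250000·0.500000=-0.6250; V=11.250000+-1.250000+-0.625000=9.3750
k=8 src: inc=-0.625000, refl=-0.625000·-1.000000=0.6250; V=10.000000+-0.625000+0.625000=10.0000
k=9 load: inc=0.625000, refl=0.625000·0.500000=0.3125; V=9.375000+0.625000+0.312500=10.3125
k=10 src: inc=0.312500, refl=0.312500·-1.000000=-0.3125; V=10.000000+0.312500+-0.312500=10.0000

0 0 source 10.0000
1 1 load 15.0000
2 2 source 10.0000
3 3 load 7.5000
4 4 source 10.0000
5 5 load 11.2500
6 6 source 10.0000
7 7 load 9.3750
8 8 source 10.0000
9 9 load 10.3125
10 10 source 10.0000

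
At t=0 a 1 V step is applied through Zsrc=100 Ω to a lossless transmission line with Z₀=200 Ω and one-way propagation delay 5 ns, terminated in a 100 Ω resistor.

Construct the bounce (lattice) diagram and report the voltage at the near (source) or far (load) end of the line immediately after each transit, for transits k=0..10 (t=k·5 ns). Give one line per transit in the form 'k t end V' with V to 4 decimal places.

0 0 source 0.6667
1 5 load 0.4444
2 10 source 0.5185
3 15 load 0.4938
4 20 source 0.5021
5 25 load 0.4993
6 30 source 0.5002
7 35 load 0.4999
8 40 source 0.5000
9 45 load 0.5000
10 50 source 0.5000

Γ_L=-0.333333, Γ_S=-0.333333; launch V₁=1·200/300=0.666667
k=0 src: V=0.6667
k=1 load: inc=0.666667, refl=0.666667·-0.333333=-0.2222; V=0.000000+0.666667+-0.222222=0.4444
k=2 src: inc=-0.222222, refl=-0.222222·-0.333333=0.0741; V=0.666667+-0.222222+0.074074=0.5185
k=3 load: inc=0.074074, refl=0.074074·-0.333333=-0.0247; V=0.444444+0.074074+-0.024691=0.4938
k=4 src: inc=-0.024691, refl=-0.024691·-0.333333=0.0082; V=0.518519+-0.024691+0.008230=0.5021
k=5 load: inc=0.008230, refl=0.008230·-0.333333=-0.0027; V=0.493827+0.008230+-0.002743=0.4993
k=6 src: inc=-0.002743, refl=-0.002743·-0.333333=0.0009; V=0.502058+-0.002743+0.000914=0.5002
k=7 load: inc=0.000914, refl=0.000914·-0.333333=-0.0003; V=0.499314+0.000914+-0.000305=0.4999
k=8 src: inc=-0.000305, refl=-0.000305·-0.333333=0.0001; V=0.500229+-0.000305+0.000102=0.5000
k=9 load: inc=0.000102, refl=0.000102·-0.333333=-0.0000; V=0.499924+0.000102+-0.000034=0.5000
k=10 src: inc=-0.000034, refl=-0.000034·-0.333333=0.0000; V=0.500025+-0.000034+0.000011=0.5000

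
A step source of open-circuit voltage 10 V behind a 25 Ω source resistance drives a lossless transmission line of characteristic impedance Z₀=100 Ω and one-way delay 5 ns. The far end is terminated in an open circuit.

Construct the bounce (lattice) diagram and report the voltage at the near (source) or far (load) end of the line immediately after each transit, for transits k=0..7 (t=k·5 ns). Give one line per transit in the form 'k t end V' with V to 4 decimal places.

0 0 source 8.0000
1 5 load 16.0000
2 10 source 11.2000
3 15 load 6.4000
4 20 source 9.2800
5 25 load 12.1600
6 30 source 10.4320
7 35 load 8.7040

Γ_L=1.000000, Γ_S=-0.600000; launch V₁=10·100/125=8.000000
k=0 src: V=8.0000
k=1 load: inc=8.000000, refl=8.000000·1.000000=8.0000; V=0.000000+8.000000+8.000000=16.0000
k=2 src: inc=8.000000, refl=8.000000·-0.600000=-4.8000; V=8.000000+8.000000+-4.800000=11.2000
k=3 load: inc=-4.800000, refl=-4.800000·1.000000=-4.8000; V=16.000000+-4.800000+-4.800000=6.4000
k=4 src: inc=-4.800000, refl=-4.800000·-0.600000=2.8800; V=11.200000+-4.800000+2.880000=9.2800
k=5 load: inc=2.880000, refl=2.880000·1.000000=2.8800; V=6.400000+2.880000+2.880000=12.1600
k=6 src: inc=2.880000, refl=2.880000·-0.600000=-1.7280; V=9.280000+2.880000+-1.728000=10.4320
k=7 load: inc=-1.728000, refl=-1.728000·1.000000=-1.7280; V=12.160000+-1.728000+-1.728000=8.7040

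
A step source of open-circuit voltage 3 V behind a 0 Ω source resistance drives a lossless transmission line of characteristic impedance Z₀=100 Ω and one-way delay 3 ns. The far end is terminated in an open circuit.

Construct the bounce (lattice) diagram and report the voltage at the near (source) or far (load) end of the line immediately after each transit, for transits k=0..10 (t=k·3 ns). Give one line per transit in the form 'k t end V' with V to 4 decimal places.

Γ_L=1.000000, Γ_S=-1.000000; launch V₁=3·100/100=3.000000
k=0 src: V=3.0000
k=1 load: inc=3.000000, refl=3.000000·1.000000=3.0000; V=0.000000+3.000000+3.000000=6.0000
k=2 src: inc=3.000000, refl=3.000000·-1.000000=-3.0000; V=3.000000+3.000000+-3.000000=3.0000
k=3 load: inc=-3.000000, refl=-3.000000·1.000000=-3.0000; V=6.000000+-3.000000+-3.000000=0.0000
k=4 src: inc=-3.000000, refl=-3.000000·-1.000000=3.0000; V=3.000000+-3.000000+3.000000=3.0000
k=5 load: inc=3.000000, refl=3.000000·1.000000=3.0000; V=0.000000+3.000000+3.000000=6.0000
k=6 src: inc=3.000000, refl=3.000000·-1.000000=-3.0000; V=3.000000+3.000000+-3.000000=3.0000
k=7 load: inc=-3.000000, refl=-3.000000·1.000000=-3.0000; V=6.000000+-3.000000+-3.000000=0.0000
k=8 src: inc=-3.000000, refl=-3.000000·-1.000000=3.0000; V=3.000000+-3.000000+3.000000=3.0000
k=9 load: inc=3.000000, refl=3.000000·1.000000=3.0000; V=0.000000+3.000000+3.000000=6.0000
k=10 src: inc=3.000000, refl=3.000000·-1.000000=-3.0000; V=3.000000+3.000000+-3.000000=3.0000

0 0 source 3.0000
1 3 load 6.0000
2 6 source 3.0000
3 9 load 0.0000
4 12 source 3.0000
5 15 load 6.0000
6 18 source 3.0000
7 21 load 0.0000
8 24 source 3.0000
9 27 load 6.0000
10 30 source 3.0000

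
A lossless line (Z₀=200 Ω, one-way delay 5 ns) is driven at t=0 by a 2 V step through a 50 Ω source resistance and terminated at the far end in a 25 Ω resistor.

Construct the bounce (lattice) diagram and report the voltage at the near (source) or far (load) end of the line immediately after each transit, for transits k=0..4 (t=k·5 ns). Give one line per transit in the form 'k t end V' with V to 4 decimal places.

0 0 source 1.6000
1 5 load 0.3556
2 10 source 1.1022
3 15 load 0.5215
4 20 source 0.8699

Γ_L=-0.777778, Γ_S=-0.600000; launch V₁=2·200/250=1.600000
k=0 src: V=1.6000
k=1 load: inc=1.600000, refl=1.600000·-0.777778=-1.2444; V=0.000000+1.600000+-1.244444=0.3556
k=2 src: inc=-1.244444, refl=-1.244444·-0.600000=0.7467; V=1.600000+-1.244444+0.746667=1.1022
k=3 load: inc=0.746667, refl=0.746667·-0.777778=-0.5807; V=0.355556+0.746667+-0.580741=0.5215
k=4 src: inc=-0.580741, refl=-0.580741·-0.600000=0.3484; V=1.102222+-0.580741+0.348444=0.8699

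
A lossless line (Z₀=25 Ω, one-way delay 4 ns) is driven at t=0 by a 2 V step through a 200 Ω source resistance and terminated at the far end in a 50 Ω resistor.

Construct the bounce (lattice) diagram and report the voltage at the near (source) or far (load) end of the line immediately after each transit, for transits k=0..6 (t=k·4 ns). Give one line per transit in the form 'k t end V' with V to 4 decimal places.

0 0 source 0.2222
1 4 load 0.2963
2 8 source 0.3539
3 12 load 0.3731
4 16 source 0.3881
5 20 load 0.3930
6 24 source 0.3969

Γ_L=0.333333, Γ_S=0.777778; launch V₁=2·25/225=0.222222
k=0 src: V=0.2222
k=1 load: inc=0.222222, refl=0.222222·0.333333=0.0741; V=0.000000+0.222222+0.074074=0.2963
k=2 src: inc=0.074074, refl=0.074074·0.777778=0.0576; V=0.222222+0.074074+0.057613=0.3539
k=3 load: inc=0.057613, refl=0.057613·0.333333=0.0192; V=0.296296+0.057613+0.019204=0.3731
k=4 src: inc=0.019204, refl=0.019204·0.777778=0.0149; V=0.353909+0.019204+0.014937=0.3881
k=5 load: inc=0.014937, refl=0.014937·0.333333=0.0050; V=0.373114+0.014937+0.004979=0.3930
k=6 src: inc=0.004979, refl=0.004979·0.777778=0.0039; V=0.388051+0.004979+0.003872=0.3969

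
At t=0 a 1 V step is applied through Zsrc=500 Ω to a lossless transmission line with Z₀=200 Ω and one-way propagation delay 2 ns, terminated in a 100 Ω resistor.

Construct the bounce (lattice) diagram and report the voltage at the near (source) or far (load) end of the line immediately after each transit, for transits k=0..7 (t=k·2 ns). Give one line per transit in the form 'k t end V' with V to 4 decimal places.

Γ_L=-0.333333, Γ_S=0.428571; launch V₁=1·200/700=0.285714
k=0 src: V=0.2857
k=1 load: inc=0.285714, refl=0.285714·-0.333333=-0.0952; V=0.000000+0.285714+-0.095238=0.1905
k=2 src: inc=-0.095238, refl=-0.095238·0.428571=-0.0408; V=0.285714+-0.095238+-0.040816=0.1497
k=3 load: inc=-0.040816, refl=-0.040816·-0.333333=0.0136; V=0.190476+-0.040816+0.013605=0.1633
k=4 src: inc=0.013605, refl=0.013605·0.428571=0.0058; V=0.149660+0.013605+0.005831=0.1691
k=5 load: inc=0.005831, refl=0.005831·-0.333333=-0.0019; V=0.163265+0.005831+-0.001944=0.1672
k=6 src: inc=-0.001944, refl=-0.001944·0.428571=-0.0008; V=0.169096+-0.001944+-0.000833=0.1663
k=7 load: inc=-0.000833, refl=-0.000833·-0.333333=0.0003; V=0.167153+-0.000833+0.000278=0.1666

0 0 source 0.2857
1 2 load 0.1905
2 4 source 0.1497
3 6 load 0.1633
4 8 source 0.1691
5 10 load 0.1672
6 12 source 0.1663
7 14 load 0.1666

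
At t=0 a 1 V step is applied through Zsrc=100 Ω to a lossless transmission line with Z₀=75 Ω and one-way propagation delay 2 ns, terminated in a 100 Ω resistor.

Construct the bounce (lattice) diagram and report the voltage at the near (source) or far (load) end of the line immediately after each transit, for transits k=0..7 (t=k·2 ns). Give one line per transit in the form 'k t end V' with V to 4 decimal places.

Γ_L=0.142857, Γ_S=0.142857; launch V₁=1·75/175=0.428571
k=0 src: V=0.4286
k=1 load: inc=0.428571, refl=0.428571·0.142857=0.0612; V=0.000000+0.428571+0.061224=0.4898
k=2 src: inc=0.061224, refl=0.061224·0.142857=0.0087; V=0.428571+0.061224+0.008746=0.4985
k=3 load: inc=0.008746, refl=0.008746·0.142857=0.0012; V=0.489796+0.008746+0.001249=0.4998
k=4 src: inc=0.001249, refl=0.001249·0.142857=0.0002; V=0.498542+0.001249+0.000178=0.5000
k=5 load: inc=0.000178, refl=0.000178·0.142857=0.0000; V=0.499792+0.000178+0.000025=0.5000
k=6 src: inc=0.000025, refl=0.000025·0.142857=0.0000; V=0.499970+0.000025+0.000004=0.5000
k=7 load: inc=0.000004, refl=0.000004·0.142857=0.0000; V=0.499996+0.000004+0.000001=0.5000

0 0 source 0.4286
1 2 load 0.4898
2 4 source 0.4985
3 6 load 0.4998
4 8 source 0.5000
5 10 load 0.5000
6 12 source 0.5000
7 14 load 0.5000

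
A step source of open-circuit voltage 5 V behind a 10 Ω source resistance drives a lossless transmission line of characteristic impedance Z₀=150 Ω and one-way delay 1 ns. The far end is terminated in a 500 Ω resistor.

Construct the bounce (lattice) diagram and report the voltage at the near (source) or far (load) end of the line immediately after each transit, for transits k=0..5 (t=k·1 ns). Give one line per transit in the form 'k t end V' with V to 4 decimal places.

0 0 source 4.6875
1 1 load 7.2115
2 2 source 5.0030
3 3 load 3.8138
4 4 source 4.8544
5 5 load 5.4147

Γ_L=0.538462, Γ_S=-0.875000; launch V₁=5·150/160=4.687500
k=0 src: V=4.6875
k=1 load: inc=4.687500, refl=4.687500·0.538462=2.5240; V=0.000000+4.687500+2.524038=7.2115
k=2 src: inc=2.524038, refl=2.524038·-0.875000=-2.2085; V=4.687500+2.524038+-2.208534=5.0030
k=3 load: inc=-2.208534, refl=-2.208534·0.538462=-1.1892; V=7.211538+-2.208534+-1.189210=3.8138
k=4 src: inc=-1.189210, refl=-1.189210·-0.875000=1.0406; V=5.003005+-1.189210+1.040559=4.8544
k=5 load: inc=1.040559, refl=1.040559·0.538462=0.5603; V=3.813794+1.040559+0.560301=5.4147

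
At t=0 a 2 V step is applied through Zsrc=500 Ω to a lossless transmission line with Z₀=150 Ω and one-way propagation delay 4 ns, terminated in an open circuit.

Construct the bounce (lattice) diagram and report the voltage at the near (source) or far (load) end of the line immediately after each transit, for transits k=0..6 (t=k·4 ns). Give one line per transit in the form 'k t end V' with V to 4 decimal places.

Γ_L=1.000000, Γ_S=0.538462; launch V₁=2·150/650=0.461538
k=0 src: V=0.4615
k=1 load: inc=0.461538, refl=0.461538·1.000000=0.4615; V=0.000000+0.461538+0.461538=0.9231
k=2 src: inc=0.461538, refl=0.461538·0.538462=0.2485; V=0.461538+0.461538+0.248521=1.1716
k=3 load: inc=0.248521, refl=0.248521·1.000000=0.2485; V=0.923077+0.248521+0.248521=1.4201
k=4 src: inc=0.248521, refl=0.248521·0.538462=0.1338; V=1.171598+0.248521+0.133819=1.5539
k=5 load: inc=0.133819, refl=0.133819·1.000000=0.1338; V=1.420118+0.133819+0.133819=1.6878
k=6 src: inc=0.133819, refl=0.133819·0.538462=0.0721; V=1.553937+0.133819+0.072056=1.7598

0 0 source 0.4615
1 4 load 0.9231
2 8 source 1.1716
3 12 load 1.4201
4 16 source 1.5539
5 20 load 1.6878
6 24 source 1.7598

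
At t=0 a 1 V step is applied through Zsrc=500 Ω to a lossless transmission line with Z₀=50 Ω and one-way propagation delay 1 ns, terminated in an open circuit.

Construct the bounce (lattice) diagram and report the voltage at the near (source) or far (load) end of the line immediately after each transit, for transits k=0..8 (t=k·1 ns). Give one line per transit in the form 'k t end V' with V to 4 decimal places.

0 0 source 0.0909
1 1 load 0.1818
2 2 source 0.2562
3 3 load 0.3306
4 4 source 0.3914
5 5 load 0.4523
6 6 source 0.5021
7 7 load 0.5519
8 8 source 0.5926

Γ_L=1.000000, Γ_S=0.818182; launch V₁=1·50/550=0.090909
k=0 src: V=0.0909
k=1 load: inc=0.090909, refl=0.090909·1.000000=0.0909; V=0.000000+0.090909+0.090909=0.1818
k=2 src: inc=0.090909, refl=0.090909·0.818182=0.0744; V=0.090909+0.090909+0.074380=0.2562
k=3 load: inc=0.074380, refl=0.074380·1.000000=0.0744; V=0.181818+0.074380+0.074380=0.3306
k=4 src: inc=0.074380, refl=0.074380·0.818182=0.0609; V=0.256198+0.074380+0.060856=0.3914
k=5 load: inc=0.060856, refl=0.060856·1.000000=0.0609; V=0.330579+0.060856+0.060856=0.4523
k=6 src: inc=0.060856, refl=0.060856·0.818182=0.0498; V=0.391435+0.060856+0.049792=0.5021
k=7 load: inc=0.049792, refl=0.049792·1.000000=0.0498; V=0.452292+0.049792+0.049792=0.5519
k=8 src: inc=0.049792, refl=0.049792·0.818182=0.0407; V=0.502083+0.049792+0.040739=0.5926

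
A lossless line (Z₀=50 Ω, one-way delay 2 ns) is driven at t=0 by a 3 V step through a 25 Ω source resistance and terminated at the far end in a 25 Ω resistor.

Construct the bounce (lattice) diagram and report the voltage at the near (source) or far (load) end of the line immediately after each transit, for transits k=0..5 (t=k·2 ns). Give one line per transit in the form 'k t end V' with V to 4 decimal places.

0 0 source 2.0000
1 2 load 1.3333
2 4 source 1.5556
3 6 load 1.4815
4 8 source 1.5062
5 10 load 1.4979

Γ_L=-0.333333, Γ_S=-0.333333; launch V₁=3·50/75=2.000000
k=0 src: V=2.0000
k=1 load: inc=2.000000, refl=2.000000·-0.333333=-0.6667; V=0.000000+2.000000+-0.666667=1.3333
k=2 src: inc=-0.666667, refl=-0.666667·-0.333333=0.2222; V=2.000000+-0.666667+0.222222=1.5556
k=3 load: inc=0.222222, refl=0.222222·-0.333333=-0.0741; V=1.333333+0.222222+-0.074074=1.4815
k=4 src: inc=-0.074074, refl=-0.074074·-0.333333=0.0247; V=1.555556+-0.074074+0.024691=1.5062
k=5 load: inc=0.024691, refl=0.024691·-0.333333=-0.0082; V=1.481481+0.024691+-0.008230=1.4979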